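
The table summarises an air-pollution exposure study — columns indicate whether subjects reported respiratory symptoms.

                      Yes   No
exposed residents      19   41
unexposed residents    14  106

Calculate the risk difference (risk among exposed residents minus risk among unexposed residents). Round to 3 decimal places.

RD ≈ 0.200

risk, exposed residents = 19/60 = 0.3167
risk, unexposed residents = 14/120 = 0.1167
risk difference = 0.3167 − 0.1167 = 0.200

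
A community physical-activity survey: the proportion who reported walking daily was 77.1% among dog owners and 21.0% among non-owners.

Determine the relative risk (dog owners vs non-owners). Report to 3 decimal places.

RR = 0.7710 / 0.2100 = 3.671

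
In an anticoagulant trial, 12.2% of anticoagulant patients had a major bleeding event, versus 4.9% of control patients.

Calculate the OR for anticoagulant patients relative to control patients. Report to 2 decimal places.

odds, anticoagulant patients = 0.12200/0.87800 = 0.13895
odds, control patients = 0.04900/0.95100 = 0.05152
OR = 0.13895 / 0.05152 = 2.70

OR ≈ 2.70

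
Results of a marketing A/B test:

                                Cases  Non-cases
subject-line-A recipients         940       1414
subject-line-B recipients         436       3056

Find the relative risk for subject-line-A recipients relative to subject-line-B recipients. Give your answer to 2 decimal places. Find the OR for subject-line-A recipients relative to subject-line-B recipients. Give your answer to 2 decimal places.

risk, subject-line-A recipients = 940/2354 = 0.3993
risk, subject-line-B recipients = 436/3492 = 0.1249
RR = 0.3993 / 0.1249 = 3.20
OR = (940 × 3056) / (1414 × 436) = 2872640/616504 ≈ 4.66

RR = 3.20; OR = 4.66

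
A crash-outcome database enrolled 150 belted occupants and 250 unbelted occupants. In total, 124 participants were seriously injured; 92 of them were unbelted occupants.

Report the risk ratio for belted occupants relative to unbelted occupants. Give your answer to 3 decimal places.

RR: 0.580

belted occupants with the outcome: 124 − 92 = 32
belted occupants without the outcome: 150 − 32 = 118
unbelted occupants without the outcome: 250 − 92 = 158
risk, belted occupants = 32/150 = 0.2133
risk, unbelted occupants = 92/250 = 0.3680
RR = 0.2133 / 0.3680 = 0.580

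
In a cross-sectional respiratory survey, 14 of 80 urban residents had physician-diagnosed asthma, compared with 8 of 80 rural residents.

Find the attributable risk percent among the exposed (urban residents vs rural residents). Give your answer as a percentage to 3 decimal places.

42.857%

risk, urban residents = 14/80 = 0.1750
risk, rural residents = 8/80 = 0.1000
AR% = (0.1750 − 0.1000) / 0.1750 = 0.4286 → 42.857%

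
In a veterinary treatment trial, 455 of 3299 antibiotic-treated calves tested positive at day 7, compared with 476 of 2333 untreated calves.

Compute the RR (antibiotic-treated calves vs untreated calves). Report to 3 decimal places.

RR: 0.676

risk, antibiotic-treated calves = 455/3299 = 0.1379
risk, untreated calves = 476/2333 = 0.2040
RR = 0.1379 / 0.2040 = 0.676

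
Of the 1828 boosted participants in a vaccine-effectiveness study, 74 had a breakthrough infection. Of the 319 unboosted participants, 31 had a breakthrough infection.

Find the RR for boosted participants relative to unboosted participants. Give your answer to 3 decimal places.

risk, boosted participants = 74/1828 = 0.04048
risk, unboosted participants = 31/319 = 0.09718
RR = 0.04048 / 0.09718 = 0.417

RR: 0.417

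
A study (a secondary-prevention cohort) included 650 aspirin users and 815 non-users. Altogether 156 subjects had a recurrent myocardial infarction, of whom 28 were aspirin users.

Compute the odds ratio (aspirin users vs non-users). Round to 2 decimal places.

aspirin users without the outcome: 650 − 28 = 622
non-users with the outcome: 156 − 28 = 128
non-users without the outcome: 815 − 128 = 687
OR = (28 × 687) / (622 × 128) = 19236/79616 ≈ 0.24

OR: 0.24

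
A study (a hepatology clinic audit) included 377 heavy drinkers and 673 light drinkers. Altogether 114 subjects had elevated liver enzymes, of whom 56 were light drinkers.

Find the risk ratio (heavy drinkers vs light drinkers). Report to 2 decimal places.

heavy drinkers with the outcome: 114 − 56 = 58
heavy drinkers without the outcome: 377 − 58 = 319
light drinkers without the outcome: 673 − 56 = 617
risk, heavy drinkers = 58/377 = 0.1538
risk, light drinkers = 56/673 = 0.0832
RR = 0.1538 / 0.0832 = 1.85

1.85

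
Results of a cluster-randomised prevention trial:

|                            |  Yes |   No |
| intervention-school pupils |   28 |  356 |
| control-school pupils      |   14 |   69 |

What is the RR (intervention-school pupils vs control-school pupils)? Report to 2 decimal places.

RR: 0.43

risk, intervention-school pupils = 28/384 = 0.0729
risk, control-school pupils = 14/83 = 0.1687
RR = 0.0729 / 0.1687 = 0.43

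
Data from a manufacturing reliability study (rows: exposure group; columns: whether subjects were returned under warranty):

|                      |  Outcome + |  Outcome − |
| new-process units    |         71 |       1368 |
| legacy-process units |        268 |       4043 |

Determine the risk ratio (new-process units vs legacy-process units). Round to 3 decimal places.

risk, new-process units = 71/1439 = 0.04934
risk, legacy-process units = 268/4311 = 0.06217
RR = 0.04934 / 0.06217 = 0.794

0.794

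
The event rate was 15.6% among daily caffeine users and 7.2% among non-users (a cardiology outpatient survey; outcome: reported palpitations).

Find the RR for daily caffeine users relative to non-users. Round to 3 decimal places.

RR = 0.1560 / 0.0720 = 2.167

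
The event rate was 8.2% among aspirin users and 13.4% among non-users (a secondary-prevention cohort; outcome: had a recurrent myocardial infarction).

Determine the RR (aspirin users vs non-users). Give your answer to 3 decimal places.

RR = 0.0820 / 0.1340 = 0.612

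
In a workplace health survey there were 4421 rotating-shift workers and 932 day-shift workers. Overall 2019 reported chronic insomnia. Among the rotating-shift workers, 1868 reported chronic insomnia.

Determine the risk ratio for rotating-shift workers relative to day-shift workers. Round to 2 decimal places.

2.61

rotating-shift workers without the outcome: 4421 − 1868 = 2553
day-shift workers with the outcome: 2019 − 1868 = 151
day-shift workers without the outcome: 932 − 151 = 781
risk, rotating-shift workers = 1868/4421 = 0.4225
risk, day-shift workers = 151/932 = 0.1620
RR = 0.4225 / 0.1620 = 2.61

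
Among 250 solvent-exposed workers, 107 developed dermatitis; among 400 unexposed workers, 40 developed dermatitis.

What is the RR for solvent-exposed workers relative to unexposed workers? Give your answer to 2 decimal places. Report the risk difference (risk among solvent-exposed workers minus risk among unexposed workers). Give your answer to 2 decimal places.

RR = 4.28; RD = 0.33

risk, solvent-exposed workers = 107/250 = 0.4280
risk, unexposed workers = 40/400 = 0.1000
RR = 0.4280 / 0.1000 = 4.28
risk difference = 0.4280 − 0.1000 = 0.33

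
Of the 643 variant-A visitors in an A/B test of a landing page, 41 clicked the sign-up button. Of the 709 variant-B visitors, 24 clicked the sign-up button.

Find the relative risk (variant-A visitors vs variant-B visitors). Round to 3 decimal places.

risk, variant-A visitors = 41/643 = 0.06376
risk, variant-B visitors = 24/709 = 0.03385
RR = 0.06376 / 0.03385 = 1.884

1.884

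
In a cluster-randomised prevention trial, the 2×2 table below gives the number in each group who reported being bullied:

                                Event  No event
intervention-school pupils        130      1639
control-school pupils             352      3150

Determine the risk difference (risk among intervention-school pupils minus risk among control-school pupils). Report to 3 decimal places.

risk, intervention-school pupils = 130/1769 = 0.0735
risk, control-school pupils = 352/3502 = 0.1005
risk difference = 0.0735 − 0.1005 = -0.027

RD: -0.027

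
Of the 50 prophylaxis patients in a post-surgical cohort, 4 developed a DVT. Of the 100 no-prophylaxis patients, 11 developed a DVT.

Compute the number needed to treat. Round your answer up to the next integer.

34

risk, prophylaxis patients = 4/50 = 0.080000
risk, no-prophylaxis patients = 11/100 = 0.110000
absolute risk difference = 0.030000
1 / 0.030000 = 33.333 → round up → 34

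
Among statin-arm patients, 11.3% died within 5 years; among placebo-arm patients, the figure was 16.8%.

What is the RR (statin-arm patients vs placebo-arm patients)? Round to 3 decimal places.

RR = 0.1130 / 0.1680 = 0.673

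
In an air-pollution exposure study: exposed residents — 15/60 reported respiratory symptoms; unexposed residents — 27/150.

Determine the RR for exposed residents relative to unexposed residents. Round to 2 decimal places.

risk, exposed residents = 15/60 = 0.2500
risk, unexposed residents = 27/150 = 0.1800
RR = 0.2500 / 0.1800 = 1.39

1.39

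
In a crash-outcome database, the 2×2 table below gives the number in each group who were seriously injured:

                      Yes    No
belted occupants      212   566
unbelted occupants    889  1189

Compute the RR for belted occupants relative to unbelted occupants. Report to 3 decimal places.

risk, belted occupants = 212/778 = 0.2725
risk, unbelted occupants = 889/2078 = 0.4278
RR = 0.2725 / 0.4278 = 0.637

0.637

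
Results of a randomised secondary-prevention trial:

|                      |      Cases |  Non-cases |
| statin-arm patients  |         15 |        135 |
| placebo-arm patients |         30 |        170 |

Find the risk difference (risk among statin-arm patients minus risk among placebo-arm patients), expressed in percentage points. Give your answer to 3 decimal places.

-5.000

risk, statin-arm patients = 15/150 = 0.1000
risk, placebo-arm patients = 30/200 = 0.1500
risk difference = 0.1000 − 0.1500 = -0.0500 → -5.000 percentage points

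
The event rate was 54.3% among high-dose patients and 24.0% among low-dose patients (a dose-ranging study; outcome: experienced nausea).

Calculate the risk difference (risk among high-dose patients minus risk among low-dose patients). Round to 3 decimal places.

risk difference = 0.5430 − 0.2400 = 0.303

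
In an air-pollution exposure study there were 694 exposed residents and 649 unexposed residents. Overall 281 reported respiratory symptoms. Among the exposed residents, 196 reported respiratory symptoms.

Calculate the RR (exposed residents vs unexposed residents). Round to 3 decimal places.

exposed residents without the outcome: 694 − 196 = 498
unexposed residents with the outcome: 281 − 196 = 85
unexposed residents without the outcome: 649 − 85 = 564
risk, exposed residents = 196/694 = 0.2824
risk, unexposed residents = 85/649 = 0.1310
RR = 0.2824 / 0.1310 = 2.156

RR = 2.156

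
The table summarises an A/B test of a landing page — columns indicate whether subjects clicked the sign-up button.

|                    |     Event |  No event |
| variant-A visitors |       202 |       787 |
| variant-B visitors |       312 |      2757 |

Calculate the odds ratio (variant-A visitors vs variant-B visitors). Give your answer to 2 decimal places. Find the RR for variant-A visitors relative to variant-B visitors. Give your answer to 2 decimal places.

OR = 2.27; RR = 2.01

odds, variant-A visitors = 202/787 = 0.2567
odds, variant-B visitors = 312/2757 = 0.1132
OR = 0.2567 / 0.1132 = 2.27
risk, variant-A visitors = 202/989 = 0.2042
risk, variant-B visitors = 312/3069 = 0.1017
RR = 0.2042 / 0.1017 = 2.01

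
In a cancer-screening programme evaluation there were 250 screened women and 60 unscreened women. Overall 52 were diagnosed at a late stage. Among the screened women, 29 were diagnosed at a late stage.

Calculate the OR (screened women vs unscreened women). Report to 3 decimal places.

OR ≈ 0.211

screened women without the outcome: 250 − 29 = 221
unscreened women with the outcome: 52 − 29 = 23
unscreened women without the outcome: 60 − 23 = 37
odds, screened women = 29/221 = 0.1312
odds, unscreened women = 23/37 = 0.6216
OR = 0.1312 / 0.6216 = 0.211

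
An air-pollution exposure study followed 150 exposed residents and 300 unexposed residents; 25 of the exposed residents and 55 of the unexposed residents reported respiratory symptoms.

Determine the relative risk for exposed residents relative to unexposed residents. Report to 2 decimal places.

risk, exposed residents = 25/150 = 0.1667
risk, unexposed residents = 55/300 = 0.1833
RR = 0.1667 / 0.1833 = 0.91

RR = 0.91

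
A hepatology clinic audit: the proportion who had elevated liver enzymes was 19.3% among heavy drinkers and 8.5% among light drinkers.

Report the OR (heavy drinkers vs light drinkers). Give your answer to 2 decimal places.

2.57

odds, heavy drinkers = 0.1930/0.8070 = 0.2392
odds, light drinkers = 0.0850/0.9150 = 0.0929
OR = 0.2392 / 0.0929 = 2.57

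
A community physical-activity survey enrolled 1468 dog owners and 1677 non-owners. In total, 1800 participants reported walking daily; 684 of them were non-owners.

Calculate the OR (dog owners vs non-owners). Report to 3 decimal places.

dog owners with the outcome: 1800 − 684 = 1116
dog owners without the outcome: 1468 − 1116 = 352
non-owners without the outcome: 1677 − 684 = 993
OR = (1116 × 993) / (352 × 684) = 1108188/240768 ≈ 4.603

OR ≈ 4.603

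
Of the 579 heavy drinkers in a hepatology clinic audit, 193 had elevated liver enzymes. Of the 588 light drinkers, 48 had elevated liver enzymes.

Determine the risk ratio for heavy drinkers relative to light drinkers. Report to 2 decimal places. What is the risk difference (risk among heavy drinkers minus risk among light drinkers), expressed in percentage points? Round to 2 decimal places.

risk, heavy drinkers = 193/579 = 0.3333
risk, light drinkers = 48/588 = 0.0816
RR = 0.3333 / 0.0816 = 4.08
risk difference = 0.3333 − 0.0816 = 0.2517 → 25.17 percentage points

RR = 4.08; RD = 25.17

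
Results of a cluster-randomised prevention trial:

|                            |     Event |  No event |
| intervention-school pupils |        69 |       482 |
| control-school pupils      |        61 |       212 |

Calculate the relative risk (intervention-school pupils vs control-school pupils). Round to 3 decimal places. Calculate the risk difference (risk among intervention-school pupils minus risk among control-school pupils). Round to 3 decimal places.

risk, intervention-school pupils = 69/551 = 0.1252
risk, control-school pupils = 61/273 = 0.2234
RR = 0.1252 / 0.2234 = 0.560
risk difference = 0.1252 − 0.2234 = -0.098

RR = 0.560; RD = -0.098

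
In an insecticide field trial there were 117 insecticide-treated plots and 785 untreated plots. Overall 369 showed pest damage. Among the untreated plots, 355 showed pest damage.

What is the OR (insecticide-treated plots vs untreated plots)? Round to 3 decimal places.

0.165

insecticide-treated plots with the outcome: 369 − 355 = 14
insecticide-treated plots without the outcome: 117 − 14 = 103
untreated plots without the outcome: 785 − 355 = 430
OR = (14 × 430) / (103 × 355) = 6020/36565 ≈ 0.165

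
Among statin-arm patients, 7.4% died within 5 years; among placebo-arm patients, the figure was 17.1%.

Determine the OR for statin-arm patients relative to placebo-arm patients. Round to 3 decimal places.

odds, statin-arm patients = 0.0740/0.9260 = 0.0799
odds, placebo-arm patients = 0.1710/0.8290 = 0.2063
OR = 0.0799 / 0.2063 = 0.387

0.387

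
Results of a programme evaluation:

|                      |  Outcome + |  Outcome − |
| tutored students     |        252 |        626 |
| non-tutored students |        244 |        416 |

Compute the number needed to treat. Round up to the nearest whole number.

risk, tutored students = 252/878 = 0.287016
risk, non-tutored students = 244/660 = 0.369697
absolute risk difference = 0.082681
1 / 0.082681 = 12.095 → round up → 13

NNT = 13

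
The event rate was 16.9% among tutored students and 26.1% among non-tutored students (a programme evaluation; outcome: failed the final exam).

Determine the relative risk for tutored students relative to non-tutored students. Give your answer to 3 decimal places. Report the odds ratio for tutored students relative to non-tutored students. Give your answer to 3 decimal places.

RR = 0.1690 / 0.2610 = 0.648
odds, tutored students = 0.1690/0.8310 = 0.2034
odds, non-tutored students = 0.2610/0.7390 = 0.3532
OR = 0.2034 / 0.3532 = 0.576

RR = 0.648; OR = 0.576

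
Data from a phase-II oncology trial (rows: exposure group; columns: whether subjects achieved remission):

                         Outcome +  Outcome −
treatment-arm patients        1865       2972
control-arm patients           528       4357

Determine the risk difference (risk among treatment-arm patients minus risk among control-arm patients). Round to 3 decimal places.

risk, treatment-arm patients = 1865/4837 = 0.3856
risk, control-arm patients = 528/4885 = 0.1081
risk difference = 0.3856 − 0.1081 = 0.277

0.277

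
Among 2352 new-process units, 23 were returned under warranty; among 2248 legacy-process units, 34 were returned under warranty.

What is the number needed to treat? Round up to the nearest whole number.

risk, new-process units = 23/2352 = 0.009779
risk, legacy-process units = 34/2248 = 0.015125
absolute risk difference = 0.005346
1 / 0.005346 = 187.056 → round up → 188

NNT ≈ 188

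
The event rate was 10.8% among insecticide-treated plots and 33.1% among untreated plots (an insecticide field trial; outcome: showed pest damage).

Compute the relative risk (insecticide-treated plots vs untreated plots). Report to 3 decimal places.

RR = 0.1080 / 0.3310 = 0.326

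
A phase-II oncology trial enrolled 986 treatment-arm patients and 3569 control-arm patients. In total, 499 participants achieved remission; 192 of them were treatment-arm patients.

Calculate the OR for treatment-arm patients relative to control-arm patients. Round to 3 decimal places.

treatment-arm patients without the outcome: 986 − 192 = 794
control-arm patients with the outcome: 499 − 192 = 307
control-arm patients without the outcome: 3569 − 307 = 3262
OR = (192 × 3262) / (794 × 307) = 626304/243758 ≈ 2.569

OR = 2.569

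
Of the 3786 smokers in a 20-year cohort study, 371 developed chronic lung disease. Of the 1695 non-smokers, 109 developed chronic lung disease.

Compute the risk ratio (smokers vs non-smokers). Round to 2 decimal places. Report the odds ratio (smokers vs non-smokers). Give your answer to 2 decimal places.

risk, smokers = 371/3786 = 0.0980
risk, non-smokers = 109/1695 = 0.0643
RR = 0.0980 / 0.0643 = 1.52
odds, smokers = 371/3415 = 0.1086
odds, non-smokers = 109/1586 = 0.0687
OR = 0.1086 / 0.0687 = 1.58

RR = 1.52; OR = 1.58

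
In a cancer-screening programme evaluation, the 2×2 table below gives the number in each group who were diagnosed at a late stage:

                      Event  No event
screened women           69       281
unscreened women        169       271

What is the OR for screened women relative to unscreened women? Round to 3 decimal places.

OR = (69 × 271) / (281 × 169) = 18699/47489 ≈ 0.394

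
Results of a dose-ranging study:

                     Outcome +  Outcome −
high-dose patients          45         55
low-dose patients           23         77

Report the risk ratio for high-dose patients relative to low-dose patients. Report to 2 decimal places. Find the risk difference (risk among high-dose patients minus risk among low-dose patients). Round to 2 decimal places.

risk, high-dose patients = 45/100 = 0.4500
risk, low-dose patients = 23/100 = 0.2300
RR = 0.4500 / 0.2300 = 1.96
risk difference = 0.4500 − 0.2300 = 0.22

RR = 1.96; RD = 0.22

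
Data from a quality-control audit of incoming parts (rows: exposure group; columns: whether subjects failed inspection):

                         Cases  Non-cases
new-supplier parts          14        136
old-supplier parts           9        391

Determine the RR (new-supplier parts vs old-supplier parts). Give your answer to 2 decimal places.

risk, new-supplier parts = 14/150 = 0.09333
risk, old-supplier parts = 9/400 = 0.02250
RR = 0.09333 / 0.02250 = 4.15

RR ≈ 4.15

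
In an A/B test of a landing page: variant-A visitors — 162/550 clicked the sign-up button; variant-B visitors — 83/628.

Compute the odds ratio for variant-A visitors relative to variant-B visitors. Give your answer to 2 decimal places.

OR = (162 × 545) / (388 × 83) = 88290/32204 ≈ 2.74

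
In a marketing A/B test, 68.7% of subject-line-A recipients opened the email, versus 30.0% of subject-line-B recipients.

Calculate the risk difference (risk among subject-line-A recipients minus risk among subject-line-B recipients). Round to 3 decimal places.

risk difference = 0.6870 − 0.3000 = 0.387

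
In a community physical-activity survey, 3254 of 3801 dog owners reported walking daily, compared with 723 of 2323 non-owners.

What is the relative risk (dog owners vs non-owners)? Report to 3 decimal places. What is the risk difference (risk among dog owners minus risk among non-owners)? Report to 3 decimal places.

risk, dog owners = 3254/3801 = 0.8561
risk, non-owners = 723/2323 = 0.3112
RR = 0.8561 / 0.3112 = 2.751
risk difference = 0.8561 − 0.3112 = 0.545

RR = 2.751; RD = 0.545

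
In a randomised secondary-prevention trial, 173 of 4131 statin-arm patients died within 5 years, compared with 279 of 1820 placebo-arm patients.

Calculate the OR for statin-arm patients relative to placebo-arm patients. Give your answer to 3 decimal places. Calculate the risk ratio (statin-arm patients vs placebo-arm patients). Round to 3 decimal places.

OR = 0.241; RR = 0.273

OR = (173 × 1541) / (3958 × 279) = 266593/1104282 ≈ 0.241
risk, statin-arm patients = 173/4131 = 0.04188
risk, placebo-arm patients = 279/1820 = 0.15330
RR = 0.04188 / 0.15330 = 0.273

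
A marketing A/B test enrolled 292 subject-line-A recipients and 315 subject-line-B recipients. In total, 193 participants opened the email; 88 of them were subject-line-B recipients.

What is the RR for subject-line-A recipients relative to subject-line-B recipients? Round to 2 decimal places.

subject-line-A recipients with the outcome: 193 − 88 = 105
subject-line-A recipients without the outcome: 292 − 105 = 187
subject-line-B recipients without the outcome: 315 − 88 = 227
risk, subject-line-A recipients = 105/292 = 0.3596
risk, subject-line-B recipients = 88/315 = 0.2794
RR = 0.3596 / 0.2794 = 1.29

1.29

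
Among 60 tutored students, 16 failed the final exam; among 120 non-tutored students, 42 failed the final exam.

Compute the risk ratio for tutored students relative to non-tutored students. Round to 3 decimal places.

risk, tutored students = 16/60 = 0.2667
risk, non-tutored students = 42/120 = 0.3500
RR = 0.2667 / 0.3500 = 0.762

0.762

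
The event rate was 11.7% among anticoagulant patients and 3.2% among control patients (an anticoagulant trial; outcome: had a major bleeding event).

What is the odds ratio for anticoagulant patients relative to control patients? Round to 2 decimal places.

OR = 4.01

odds, anticoagulant patients = 0.11700/0.88300 = 0.13250
odds, control patients = 0.03200/0.96800 = 0.03306
OR = 0.13250 / 0.03306 = 4.01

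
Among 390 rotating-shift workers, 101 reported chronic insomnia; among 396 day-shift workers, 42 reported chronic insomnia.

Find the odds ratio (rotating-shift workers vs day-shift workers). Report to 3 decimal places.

OR = (101 × 354) / (289 × 42) = 35754/12138 ≈ 2.946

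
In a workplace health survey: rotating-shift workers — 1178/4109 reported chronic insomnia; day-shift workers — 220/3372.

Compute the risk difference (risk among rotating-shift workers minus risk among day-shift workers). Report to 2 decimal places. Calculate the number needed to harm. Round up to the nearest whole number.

RD = 0.22; NNH = 5

risk, rotating-shift workers = 1178/4109 = 0.2867
risk, day-shift workers = 220/3372 = 0.0652
risk difference = 0.2867 − 0.0652 = 0.22
absolute risk difference = 0.221445
1 / 0.221445 = 4.516 → round up → 5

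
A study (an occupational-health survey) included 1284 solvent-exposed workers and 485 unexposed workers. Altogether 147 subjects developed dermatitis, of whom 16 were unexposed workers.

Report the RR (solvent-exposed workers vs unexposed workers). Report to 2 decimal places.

3.09

solvent-exposed workers with the outcome: 147 − 16 = 131
solvent-exposed workers without the outcome: 1284 − 131 = 1153
unexposed workers without the outcome: 485 − 16 = 469
risk, solvent-exposed workers = 131/1284 = 0.10202
risk, unexposed workers = 16/485 = 0.03299
RR = 0.10202 / 0.03299 = 3.09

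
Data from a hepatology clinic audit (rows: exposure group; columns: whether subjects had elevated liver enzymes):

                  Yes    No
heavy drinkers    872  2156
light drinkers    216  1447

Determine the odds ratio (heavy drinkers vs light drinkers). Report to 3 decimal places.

OR: 2.709

odds, heavy drinkers = 872/2156 = 0.4045
odds, light drinkers = 216/1447 = 0.1493
OR = 0.4045 / 0.1493 = 2.709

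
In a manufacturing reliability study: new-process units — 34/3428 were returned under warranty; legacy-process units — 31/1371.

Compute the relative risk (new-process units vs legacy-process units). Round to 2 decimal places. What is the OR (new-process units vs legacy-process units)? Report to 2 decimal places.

RR = 0.44; OR = 0.43

risk, new-process units = 34/3428 = 0.00992
risk, legacy-process units = 31/1371 = 0.02261
RR = 0.00992 / 0.02261 = 0.44
OR = (34 × 1340) / (3394 × 31) = 45560/105214 ≈ 0.43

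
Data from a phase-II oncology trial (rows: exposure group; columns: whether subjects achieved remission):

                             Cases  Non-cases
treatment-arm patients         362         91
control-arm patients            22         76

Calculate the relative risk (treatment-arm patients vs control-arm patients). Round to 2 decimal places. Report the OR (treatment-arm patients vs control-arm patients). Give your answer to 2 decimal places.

RR = 3.56; OR = 13.74

risk, treatment-arm patients = 362/453 = 0.7991
risk, control-arm patients = 22/98 = 0.2245
RR = 0.7991 / 0.2245 = 3.56
odds, treatment-arm patients = 362/91 = 3.9780
odds, control-arm patients = 22/76 = 0.2895
OR = 3.9780 / 0.2895 = 13.74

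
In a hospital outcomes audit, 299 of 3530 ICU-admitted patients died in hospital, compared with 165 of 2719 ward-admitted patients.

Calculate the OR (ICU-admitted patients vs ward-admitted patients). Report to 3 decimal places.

odds, ICU-admitted patients = 299/3231 = 0.0925
odds, ward-admitted patients = 165/2554 = 0.0646
OR = 0.0925 / 0.0646 = 1.432

1.432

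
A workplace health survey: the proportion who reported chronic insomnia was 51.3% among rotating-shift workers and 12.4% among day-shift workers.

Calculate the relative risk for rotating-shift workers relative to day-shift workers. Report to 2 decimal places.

RR = 0.5130 / 0.1240 = 4.14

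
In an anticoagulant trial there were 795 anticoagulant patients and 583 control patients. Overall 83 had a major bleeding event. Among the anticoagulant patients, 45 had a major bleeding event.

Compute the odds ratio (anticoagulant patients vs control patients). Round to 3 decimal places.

OR ≈ 0.861

anticoagulant patients without the outcome: 795 − 45 = 750
control patients with the outcome: 83 − 45 = 38
control patients without the outcome: 583 − 38 = 545
odds, anticoagulant patients = 45/750 = 0.0600
odds, control patients = 38/545 = 0.0697
OR = 0.0600 / 0.0697 = 0.861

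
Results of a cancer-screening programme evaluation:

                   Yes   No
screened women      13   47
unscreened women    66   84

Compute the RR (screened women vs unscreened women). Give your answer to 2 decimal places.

0.49

risk, screened women = 13/60 = 0.2167
risk, unscreened women = 66/150 = 0.4400
RR = 0.2167 / 0.4400 = 0.49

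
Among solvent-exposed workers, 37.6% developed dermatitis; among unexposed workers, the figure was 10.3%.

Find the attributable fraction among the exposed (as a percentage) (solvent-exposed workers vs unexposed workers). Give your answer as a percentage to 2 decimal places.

AR% = (0.3760 − 0.1030) / 0.3760 = 0.7261 → 72.61%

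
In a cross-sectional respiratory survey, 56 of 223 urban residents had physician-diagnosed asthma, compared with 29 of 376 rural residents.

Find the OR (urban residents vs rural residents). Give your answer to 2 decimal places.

OR = (56 × 347) / (167 × 29) = 19432/4843 ≈ 4.01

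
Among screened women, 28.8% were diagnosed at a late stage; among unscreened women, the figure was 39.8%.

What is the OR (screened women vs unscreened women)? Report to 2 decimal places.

0.61

odds, screened women = 0.2880/0.7120 = 0.4045
odds, unscreened women = 0.3980/0.6020 = 0.6611
OR = 0.4045 / 0.6611 = 0.61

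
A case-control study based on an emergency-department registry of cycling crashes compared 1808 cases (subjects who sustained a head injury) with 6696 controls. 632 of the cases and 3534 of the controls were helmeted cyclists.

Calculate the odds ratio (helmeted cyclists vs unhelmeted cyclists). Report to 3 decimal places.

OR = (632 × 3162) / (3534 × 1176) = 1998384/4155984 ≈ 0.481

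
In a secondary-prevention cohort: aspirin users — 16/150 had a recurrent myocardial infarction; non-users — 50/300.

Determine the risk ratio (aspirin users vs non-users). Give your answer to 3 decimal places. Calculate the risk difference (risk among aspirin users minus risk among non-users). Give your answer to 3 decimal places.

risk, aspirin users = 16/150 = 0.1067
risk, non-users = 50/300 = 0.1667
RR = 0.1067 / 0.1667 = 0.640
risk difference = 0.1067 − 0.1667 = -0.060

RR = 0.640; RD = -0.060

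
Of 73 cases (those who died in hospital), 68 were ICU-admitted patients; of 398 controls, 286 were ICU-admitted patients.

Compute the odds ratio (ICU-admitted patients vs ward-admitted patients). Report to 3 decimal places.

OR = (68 × 112) / (286 × 5) = 7616/1430 ≈ 5.326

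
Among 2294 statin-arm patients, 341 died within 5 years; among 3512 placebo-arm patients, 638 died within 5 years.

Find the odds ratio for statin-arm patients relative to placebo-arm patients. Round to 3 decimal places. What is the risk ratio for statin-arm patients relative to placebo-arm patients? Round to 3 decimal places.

OR = 0.787; RR = 0.818

OR = (341 × 2874) / (1953 × 638) = 980034/1246014 ≈ 0.787
risk, statin-arm patients = 341/2294 = 0.1486
risk, placebo-arm patients = 638/3512 = 0.1817
RR = 0.1486 / 0.1817 = 0.818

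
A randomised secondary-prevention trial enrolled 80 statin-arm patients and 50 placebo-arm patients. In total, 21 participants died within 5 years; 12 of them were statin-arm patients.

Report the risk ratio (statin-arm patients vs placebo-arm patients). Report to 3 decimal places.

statin-arm patients without the outcome: 80 − 12 = 68
placebo-arm patients with the outcome: 21 − 12 = 9
placebo-arm patients without the outcome: 50 − 9 = 41
risk, statin-arm patients = 12/80 = 0.1500
risk, placebo-arm patients = 9/50 = 0.1800
RR = 0.1500 / 0.1800 = 0.833

RR: 0.833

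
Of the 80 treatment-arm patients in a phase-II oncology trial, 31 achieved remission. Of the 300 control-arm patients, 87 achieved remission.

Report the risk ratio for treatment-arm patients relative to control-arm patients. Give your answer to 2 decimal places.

risk, treatment-arm patients = 31/80 = 0.3875
risk, control-arm patients = 87/300 = 0.2900
RR = 0.3875 / 0.2900 = 1.34

RR = 1.34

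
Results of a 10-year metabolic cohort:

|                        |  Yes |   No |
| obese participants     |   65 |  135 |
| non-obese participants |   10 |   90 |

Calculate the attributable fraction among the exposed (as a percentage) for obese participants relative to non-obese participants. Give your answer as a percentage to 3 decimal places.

AR% = 69.231%

risk, obese participants = 65/200 = 0.3250
risk, non-obese participants = 10/100 = 0.1000
AR% = (0.3250 − 0.1000) / 0.3250 = 0.6923 → 69.231%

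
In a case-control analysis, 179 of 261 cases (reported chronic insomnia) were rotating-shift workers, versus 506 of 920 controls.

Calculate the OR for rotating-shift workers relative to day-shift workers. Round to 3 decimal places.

OR = (179 × 414) / (506 × 82) = 74106/41492 ≈ 1.786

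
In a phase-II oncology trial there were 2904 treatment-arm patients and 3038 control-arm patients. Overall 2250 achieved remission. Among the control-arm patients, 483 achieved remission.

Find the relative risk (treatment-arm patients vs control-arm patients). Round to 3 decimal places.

treatment-arm patients with the outcome: 2250 − 483 = 1767
treatment-arm patients without the outcome: 2904 − 1767 = 1137
control-arm patients without the outcome: 3038 − 483 = 2555
risk, treatment-arm patients = 1767/2904 = 0.6085
risk, control-arm patients = 483/3038 = 0.1590
RR = 0.6085 / 0.1590 = 3.827

3.827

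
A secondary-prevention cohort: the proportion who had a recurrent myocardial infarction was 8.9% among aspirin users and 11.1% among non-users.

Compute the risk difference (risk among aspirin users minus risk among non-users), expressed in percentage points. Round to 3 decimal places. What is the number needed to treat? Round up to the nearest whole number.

RD = -2.200; NNT = 46

risk difference = 0.0890 − 0.1110 = -0.0220 → -2.200 percentage points
absolute risk difference = 0.022000
1 / 0.022000 = 45.455 → round up → 46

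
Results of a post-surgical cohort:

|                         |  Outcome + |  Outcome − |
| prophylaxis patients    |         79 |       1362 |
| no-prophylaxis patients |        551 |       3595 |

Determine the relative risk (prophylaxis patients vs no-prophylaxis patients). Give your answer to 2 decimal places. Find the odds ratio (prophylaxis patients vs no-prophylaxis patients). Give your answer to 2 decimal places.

risk, prophylaxis patients = 79/1441 = 0.0548
risk, no-prophylaxis patients = 551/4146 = 0.1329
RR = 0.0548 / 0.1329 = 0.41
odds, prophylaxis patients = 79/1362 = 0.0580
odds, no-prophylaxis patients = 551/3595 = 0.1533
OR = 0.0580 / 0.1533 = 0.38

RR = 0.41; OR = 0.38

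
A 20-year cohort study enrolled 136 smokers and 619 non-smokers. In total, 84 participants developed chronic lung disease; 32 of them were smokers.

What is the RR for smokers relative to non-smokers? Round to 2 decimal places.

smokers without the outcome: 136 − 32 = 104
non-smokers with the outcome: 84 − 32 = 52
non-smokers without the outcome: 619 − 52 = 567
risk, smokers = 32/136 = 0.2353
risk, non-smokers = 52/619 = 0.0840
RR = 0.2353 / 0.0840 = 2.80

RR ≈ 2.80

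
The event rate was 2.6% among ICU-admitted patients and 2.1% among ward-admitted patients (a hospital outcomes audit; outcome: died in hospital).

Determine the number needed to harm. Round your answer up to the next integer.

absolute risk difference = 0.005000
1 / 0.005000 = 200.000 → round up → 200

NNH ≈ 200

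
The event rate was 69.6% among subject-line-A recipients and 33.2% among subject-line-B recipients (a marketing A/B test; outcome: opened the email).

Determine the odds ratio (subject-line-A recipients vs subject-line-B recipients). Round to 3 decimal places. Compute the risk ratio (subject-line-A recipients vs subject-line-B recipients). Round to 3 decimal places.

odds, subject-line-A recipients = 0.6960/0.3040 = 2.2895
odds, subject-line-B recipients = 0.3320/0.6680 = 0.4970
OR = 2.2895 / 0.4970 = 4.607
RR = 0.6960 / 0.3320 = 2.096

OR = 4.607; RR = 2.096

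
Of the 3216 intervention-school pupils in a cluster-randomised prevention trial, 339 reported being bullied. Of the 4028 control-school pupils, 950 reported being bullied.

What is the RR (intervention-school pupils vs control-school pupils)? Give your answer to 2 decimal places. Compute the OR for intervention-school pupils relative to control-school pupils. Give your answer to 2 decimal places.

risk, intervention-school pupils = 339/3216 = 0.1054
risk, control-school pupils = 950/4028 = 0.2358
RR = 0.1054 / 0.2358 = 0.45
OR = (339 × 3078) / (2877 × 950) = 1043442/2733150 ≈ 0.38

RR = 0.45; OR = 0.38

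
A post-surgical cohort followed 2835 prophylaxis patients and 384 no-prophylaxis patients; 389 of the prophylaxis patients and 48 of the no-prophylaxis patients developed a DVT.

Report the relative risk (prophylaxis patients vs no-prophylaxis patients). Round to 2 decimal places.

risk, prophylaxis patients = 389/2835 = 0.1372
risk, no-prophylaxis patients = 48/384 = 0.1250
RR = 0.1372 / 0.1250 = 1.10

RR = 1.10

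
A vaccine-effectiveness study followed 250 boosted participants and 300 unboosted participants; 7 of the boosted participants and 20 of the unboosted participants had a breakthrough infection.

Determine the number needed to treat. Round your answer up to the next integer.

risk, boosted participants = 7/250 = 0.028000
risk, unboosted participants = 20/300 = 0.066667
absolute risk difference = 0.038667
1 / 0.038667 = 25.862 → round up → 26

NNT = 26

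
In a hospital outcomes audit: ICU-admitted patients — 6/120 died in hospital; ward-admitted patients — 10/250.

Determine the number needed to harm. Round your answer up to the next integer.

risk, ICU-admitted patients = 6/120 = 0.050000
risk, ward-admitted patients = 10/250 = 0.040000
absolute risk difference = 0.010000
1 / 0.010000 = 100.000 → round up → 100

NNH ≈ 100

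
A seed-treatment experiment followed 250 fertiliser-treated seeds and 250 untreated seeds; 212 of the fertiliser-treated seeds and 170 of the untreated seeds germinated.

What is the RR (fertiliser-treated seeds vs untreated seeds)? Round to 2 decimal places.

risk, fertiliser-treated seeds = 212/250 = 0.8480
risk, untreated seeds = 170/250 = 0.6800
RR = 0.8480 / 0.6800 = 1.25

RR = 1.25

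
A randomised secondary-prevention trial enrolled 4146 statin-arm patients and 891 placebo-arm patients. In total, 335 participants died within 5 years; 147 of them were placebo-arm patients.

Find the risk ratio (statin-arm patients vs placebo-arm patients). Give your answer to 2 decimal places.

statin-arm patients with the outcome: 335 − 147 = 188
statin-arm patients without the outcome: 4146 − 188 = 3958
placebo-arm patients without the outcome: 891 − 147 = 744
risk, statin-arm patients = 188/4146 = 0.04534
risk, placebo-arm patients = 147/891 = 0.16498
RR = 0.04534 / 0.16498 = 0.27

0.27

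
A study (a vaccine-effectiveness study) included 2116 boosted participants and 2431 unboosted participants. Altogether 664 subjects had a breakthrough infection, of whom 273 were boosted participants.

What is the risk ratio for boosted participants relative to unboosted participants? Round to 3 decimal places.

0.802

boosted participants without the outcome: 2116 − 273 = 1843
unboosted participants with the outcome: 664 − 273 = 391
unboosted participants without the outcome: 2431 − 391 = 2040
risk, boosted participants = 273/2116 = 0.1290
risk, unboosted participants = 391/2431 = 0.1608
RR = 0.1290 / 0.1608 = 0.802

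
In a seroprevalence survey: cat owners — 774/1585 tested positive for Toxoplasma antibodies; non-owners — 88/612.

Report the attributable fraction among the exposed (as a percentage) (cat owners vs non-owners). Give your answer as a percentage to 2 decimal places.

risk, cat owners = 774/1585 = 0.4883
risk, non-owners = 88/612 = 0.1438
AR% = (0.4883 − 0.1438) / 0.4883 = 0.7055 → 70.55%

70.55%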